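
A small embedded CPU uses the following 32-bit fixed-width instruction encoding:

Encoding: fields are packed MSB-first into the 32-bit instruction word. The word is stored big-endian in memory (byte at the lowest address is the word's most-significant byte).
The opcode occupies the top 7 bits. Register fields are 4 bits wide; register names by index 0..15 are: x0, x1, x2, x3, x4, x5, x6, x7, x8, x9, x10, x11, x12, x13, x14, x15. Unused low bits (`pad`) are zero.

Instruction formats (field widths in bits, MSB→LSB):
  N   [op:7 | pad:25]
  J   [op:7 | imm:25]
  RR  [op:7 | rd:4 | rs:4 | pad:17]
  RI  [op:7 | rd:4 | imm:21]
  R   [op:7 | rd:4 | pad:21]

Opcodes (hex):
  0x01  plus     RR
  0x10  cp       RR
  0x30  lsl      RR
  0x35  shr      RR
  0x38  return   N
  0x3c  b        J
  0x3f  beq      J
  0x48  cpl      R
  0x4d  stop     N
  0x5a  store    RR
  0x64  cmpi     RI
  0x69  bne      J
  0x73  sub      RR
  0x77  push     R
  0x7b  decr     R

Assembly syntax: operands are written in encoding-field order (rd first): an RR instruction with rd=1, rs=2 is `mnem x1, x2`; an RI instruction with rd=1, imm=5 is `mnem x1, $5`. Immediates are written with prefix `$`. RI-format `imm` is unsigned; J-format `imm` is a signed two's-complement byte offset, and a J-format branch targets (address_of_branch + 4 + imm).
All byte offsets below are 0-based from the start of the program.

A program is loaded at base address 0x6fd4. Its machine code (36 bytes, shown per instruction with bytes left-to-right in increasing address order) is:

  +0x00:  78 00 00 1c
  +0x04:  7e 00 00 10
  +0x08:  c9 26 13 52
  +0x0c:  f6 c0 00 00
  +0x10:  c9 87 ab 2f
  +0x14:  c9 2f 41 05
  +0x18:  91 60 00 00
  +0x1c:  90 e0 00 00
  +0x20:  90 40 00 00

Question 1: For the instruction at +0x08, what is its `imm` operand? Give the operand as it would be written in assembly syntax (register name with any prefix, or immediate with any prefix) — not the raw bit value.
$398162

off 0x08: read c9 26 13 52 as big → 0xc9261352
  top 7b → 0x64 → cmpi [RI]
  [24:21] rd=9 = x9
  [20:0] imm=398162 = $398162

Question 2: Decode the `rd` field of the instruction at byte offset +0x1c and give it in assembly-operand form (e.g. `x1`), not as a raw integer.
x7

off 0x1c: read 90 e0 00 00 as big → 0x90e00000
  top 7b → 0x48 → cpl [R]
  rd: (w>>21)&0xf=0x7 → x7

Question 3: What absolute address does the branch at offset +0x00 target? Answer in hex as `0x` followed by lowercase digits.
0x6ff4

+0x00: 78 00 00 1c ⇒ word 0x7800001c (big)
  top 7b → 0x3c → b [J]
  imm@[24:0]=0x1c ⇒ $28
  target = base 0x6fd4 + off 0x00 + 4 + imm 28 = 0x6ff4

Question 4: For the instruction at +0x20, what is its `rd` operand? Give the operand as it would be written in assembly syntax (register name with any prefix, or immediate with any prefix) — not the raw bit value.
+0x20: 90 40 00 00 ⇒ word 0x90400000 (big)
  op=0x90400000>>25=0x48 ⇒ cpl (R)
  rd@[24:21]=0x2 ⇒ x2

x2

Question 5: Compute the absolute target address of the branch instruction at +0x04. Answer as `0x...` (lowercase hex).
0x6fec

[04] 7e 00 00 10 → 0x7e000010
  op=0x7e000010>>25=0x3f ⇒ beq (J)
  imm@[24:0]=0x10 ⇒ $16
  target = base 0x6fd4 + off 0x04 + 4 + imm 16 = 0x6fec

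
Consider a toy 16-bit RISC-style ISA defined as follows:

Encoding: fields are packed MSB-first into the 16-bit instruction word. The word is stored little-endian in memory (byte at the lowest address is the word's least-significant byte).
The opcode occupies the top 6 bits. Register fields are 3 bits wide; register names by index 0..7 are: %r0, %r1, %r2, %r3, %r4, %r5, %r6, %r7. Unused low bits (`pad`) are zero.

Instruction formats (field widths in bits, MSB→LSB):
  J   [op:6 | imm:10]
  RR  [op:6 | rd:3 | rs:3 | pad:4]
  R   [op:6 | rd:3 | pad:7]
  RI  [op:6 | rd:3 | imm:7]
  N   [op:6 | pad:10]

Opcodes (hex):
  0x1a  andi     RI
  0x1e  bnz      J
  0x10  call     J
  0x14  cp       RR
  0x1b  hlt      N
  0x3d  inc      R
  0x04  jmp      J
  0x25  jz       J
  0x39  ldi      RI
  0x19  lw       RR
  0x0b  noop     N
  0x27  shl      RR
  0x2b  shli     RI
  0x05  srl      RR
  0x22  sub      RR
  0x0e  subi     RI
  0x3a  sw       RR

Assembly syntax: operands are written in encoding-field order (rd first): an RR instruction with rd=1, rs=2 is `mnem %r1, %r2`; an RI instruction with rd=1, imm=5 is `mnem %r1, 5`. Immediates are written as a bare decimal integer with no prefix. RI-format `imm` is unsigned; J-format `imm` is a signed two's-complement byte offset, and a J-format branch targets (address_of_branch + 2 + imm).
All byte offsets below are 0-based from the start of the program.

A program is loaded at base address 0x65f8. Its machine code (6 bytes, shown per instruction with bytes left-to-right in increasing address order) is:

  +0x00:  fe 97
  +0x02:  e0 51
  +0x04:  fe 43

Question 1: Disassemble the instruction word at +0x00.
[00] fe 97 → 0x97fe
  top 6b → 0x25 → jz [J]
  imm@[9:0]=0x3fe (s10→-2) ⇒ -2

jz -2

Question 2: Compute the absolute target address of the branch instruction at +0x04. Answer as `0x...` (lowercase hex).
+0x04: fe 43 ⇒ word 0x43fe (little)
  opcode bits[15:10]=0x10: call/J
  [9:0] imm=1022 (s10→-2) = -2
  target = base 0x65f8 + off 0x04 + 2 + imm -2 = 0x65fc

0x65fc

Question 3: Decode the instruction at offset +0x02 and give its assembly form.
cp %r3, %r6

@+02  little-endian(e0 51) = 0x51e0
  opcode bits[15:10]=0x14: cp/RR
  rd@[9:7]=0x3 ⇒ %r3
  rs@[6:4]=0x6 ⇒ %r6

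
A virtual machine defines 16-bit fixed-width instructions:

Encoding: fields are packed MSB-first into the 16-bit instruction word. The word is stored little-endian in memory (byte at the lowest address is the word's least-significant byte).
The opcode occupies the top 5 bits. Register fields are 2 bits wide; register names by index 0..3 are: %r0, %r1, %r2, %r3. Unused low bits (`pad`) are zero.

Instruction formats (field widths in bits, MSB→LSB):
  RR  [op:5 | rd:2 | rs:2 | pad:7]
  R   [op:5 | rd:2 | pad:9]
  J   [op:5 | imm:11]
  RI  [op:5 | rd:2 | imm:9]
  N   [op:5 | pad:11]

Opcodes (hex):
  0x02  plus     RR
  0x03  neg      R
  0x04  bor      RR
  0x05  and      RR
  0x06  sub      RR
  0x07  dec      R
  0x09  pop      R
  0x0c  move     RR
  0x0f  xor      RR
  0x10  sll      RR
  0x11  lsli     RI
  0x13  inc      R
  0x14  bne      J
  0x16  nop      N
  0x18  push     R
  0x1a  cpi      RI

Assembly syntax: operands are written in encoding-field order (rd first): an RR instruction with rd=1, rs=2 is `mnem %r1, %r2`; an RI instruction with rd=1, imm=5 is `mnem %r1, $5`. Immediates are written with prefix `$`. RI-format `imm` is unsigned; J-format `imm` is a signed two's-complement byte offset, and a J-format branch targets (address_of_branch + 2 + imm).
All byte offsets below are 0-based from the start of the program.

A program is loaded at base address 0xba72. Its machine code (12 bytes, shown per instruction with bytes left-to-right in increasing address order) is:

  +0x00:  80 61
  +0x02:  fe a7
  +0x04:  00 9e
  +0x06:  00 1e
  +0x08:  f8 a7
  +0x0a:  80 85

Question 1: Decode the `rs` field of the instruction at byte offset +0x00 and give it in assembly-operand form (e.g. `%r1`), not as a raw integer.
@+00  little-endian(80 61) = 0x6180
  op=0x6180>>11=0xc ⇒ move (RR)
  [10:9] rd=0 = %r0
  [8:7] rs=3 = %r3

%r3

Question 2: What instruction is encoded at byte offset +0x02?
off 0x02: read fe a7 as little → 0xa7fe
  op=0xa7fe>>11=0x14 ⇒ bne (J)
  imm@[10:0]=0x7fe (s11→-2) ⇒ $-2

bne $-2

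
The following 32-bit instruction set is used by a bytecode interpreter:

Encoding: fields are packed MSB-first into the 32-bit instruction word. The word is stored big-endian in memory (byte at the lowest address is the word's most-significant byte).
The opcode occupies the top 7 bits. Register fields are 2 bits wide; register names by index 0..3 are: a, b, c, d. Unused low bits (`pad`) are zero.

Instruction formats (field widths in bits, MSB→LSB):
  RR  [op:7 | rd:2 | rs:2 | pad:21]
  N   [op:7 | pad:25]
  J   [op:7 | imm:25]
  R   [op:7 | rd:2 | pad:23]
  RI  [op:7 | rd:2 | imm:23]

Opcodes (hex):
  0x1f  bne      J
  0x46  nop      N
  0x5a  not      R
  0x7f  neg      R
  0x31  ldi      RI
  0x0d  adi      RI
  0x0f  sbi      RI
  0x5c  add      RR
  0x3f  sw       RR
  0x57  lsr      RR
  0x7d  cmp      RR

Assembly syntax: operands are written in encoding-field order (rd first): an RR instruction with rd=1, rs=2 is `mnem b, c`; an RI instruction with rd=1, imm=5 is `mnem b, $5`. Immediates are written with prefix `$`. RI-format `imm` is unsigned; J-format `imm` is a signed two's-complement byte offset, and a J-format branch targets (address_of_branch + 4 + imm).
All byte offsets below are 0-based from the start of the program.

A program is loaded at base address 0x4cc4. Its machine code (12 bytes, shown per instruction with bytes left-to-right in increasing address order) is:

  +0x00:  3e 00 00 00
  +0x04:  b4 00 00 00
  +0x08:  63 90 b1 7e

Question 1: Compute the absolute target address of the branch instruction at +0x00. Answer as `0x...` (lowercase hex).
0x4cc8

+0x00: 3e 00 00 00 ⇒ word 0x3e000000 (big)
  top 7b → 0x1f → bne [J]
  imm@[24:0]=0x0 ⇒ $0
  target = base 0x4cc4 + off 0x00 + 4 + imm 0 = 0x4cc8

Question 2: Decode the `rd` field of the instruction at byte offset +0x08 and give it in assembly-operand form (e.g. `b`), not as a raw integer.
d

@+08  big-endian(63 90 b1 7e) = 0x6390b17e
  opcode bits[31:25]=0x31: ldi/RI
  [24:23] rd=3 = d
  [22:0] imm=1094014 = $1094014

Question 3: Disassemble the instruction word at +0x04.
[04] b4 00 00 00 → 0xb4000000
  opcode bits[31:25]=0x5a: not/R
  rd: (w>>23)&0x3=0x0 → a

not a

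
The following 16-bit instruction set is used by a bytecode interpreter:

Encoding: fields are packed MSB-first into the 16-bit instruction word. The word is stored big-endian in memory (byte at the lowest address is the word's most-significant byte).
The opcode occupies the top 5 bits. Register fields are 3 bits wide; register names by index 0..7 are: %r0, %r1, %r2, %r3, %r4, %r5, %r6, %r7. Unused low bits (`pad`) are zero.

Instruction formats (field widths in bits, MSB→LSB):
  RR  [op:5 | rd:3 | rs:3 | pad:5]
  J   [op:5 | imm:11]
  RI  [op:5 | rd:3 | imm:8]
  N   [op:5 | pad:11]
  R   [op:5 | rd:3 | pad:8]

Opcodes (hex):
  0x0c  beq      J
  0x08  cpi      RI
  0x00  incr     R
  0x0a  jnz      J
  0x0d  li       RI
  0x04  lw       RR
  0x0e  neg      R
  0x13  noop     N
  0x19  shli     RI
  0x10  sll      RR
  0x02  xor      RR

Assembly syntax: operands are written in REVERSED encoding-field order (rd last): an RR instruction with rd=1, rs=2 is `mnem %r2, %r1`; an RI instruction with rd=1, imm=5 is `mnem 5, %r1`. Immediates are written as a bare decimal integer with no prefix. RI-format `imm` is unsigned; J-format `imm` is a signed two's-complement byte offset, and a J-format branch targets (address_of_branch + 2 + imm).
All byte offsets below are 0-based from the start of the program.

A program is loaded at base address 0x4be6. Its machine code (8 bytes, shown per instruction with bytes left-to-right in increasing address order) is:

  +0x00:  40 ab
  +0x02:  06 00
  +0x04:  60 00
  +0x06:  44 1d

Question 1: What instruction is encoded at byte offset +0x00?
cpi 171, %r0

[00] 40 ab → 0x40ab
  top 5b → 0x8 → cpi [RI]
  rd@[10:8]=0x0 ⇒ %r0
  imm@[7:0]=0xab ⇒ 171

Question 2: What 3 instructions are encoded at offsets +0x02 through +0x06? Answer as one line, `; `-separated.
[02] 06 00 → 0x0600
  opcode bits[15:11]=0x0: incr/R
  rd@[10:8]=0x6 ⇒ %r6
[04] 60 00 → 0x6000
  opcode bits[15:11]=0xc: beq/J
  imm@[10:0]=0x0 ⇒ 0
[06] 44 1d → 0x441d
  opcode bits[15:11]=0x8: cpi/RI
  rd@[10:8]=0x4 ⇒ %r4
  imm@[7:0]=0x1d ⇒ 29

incr %r6; beq 0; cpi 29, %r4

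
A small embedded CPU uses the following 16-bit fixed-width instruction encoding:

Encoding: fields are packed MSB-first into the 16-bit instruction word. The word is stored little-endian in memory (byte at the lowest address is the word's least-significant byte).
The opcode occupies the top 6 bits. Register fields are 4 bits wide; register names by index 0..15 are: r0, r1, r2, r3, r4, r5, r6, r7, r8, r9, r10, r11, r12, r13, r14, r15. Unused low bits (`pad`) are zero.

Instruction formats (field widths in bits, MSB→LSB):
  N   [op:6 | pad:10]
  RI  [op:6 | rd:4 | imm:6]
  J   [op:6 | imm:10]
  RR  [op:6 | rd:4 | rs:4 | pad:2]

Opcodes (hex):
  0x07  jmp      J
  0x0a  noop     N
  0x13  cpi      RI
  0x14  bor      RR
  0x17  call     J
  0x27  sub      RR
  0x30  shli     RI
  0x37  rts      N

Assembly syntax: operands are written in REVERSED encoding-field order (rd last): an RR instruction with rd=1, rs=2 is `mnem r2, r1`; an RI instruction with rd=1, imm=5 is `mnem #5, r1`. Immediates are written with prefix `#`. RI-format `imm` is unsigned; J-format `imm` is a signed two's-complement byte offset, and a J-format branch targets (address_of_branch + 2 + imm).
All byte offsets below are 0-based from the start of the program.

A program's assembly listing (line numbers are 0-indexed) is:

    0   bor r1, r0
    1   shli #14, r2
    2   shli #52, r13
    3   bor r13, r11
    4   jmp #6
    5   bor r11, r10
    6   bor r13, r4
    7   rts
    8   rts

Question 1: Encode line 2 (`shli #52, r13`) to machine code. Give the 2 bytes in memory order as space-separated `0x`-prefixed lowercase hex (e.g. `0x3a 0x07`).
line 2 (shli): pack op=0x30:6|rd=13:4|imm=52:6 = 0xc374; little→ 74 c3

0x74 0xc3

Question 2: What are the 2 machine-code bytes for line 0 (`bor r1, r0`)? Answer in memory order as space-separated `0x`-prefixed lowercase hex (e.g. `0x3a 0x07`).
0x04 0x50

0. bor fields op=0x14:6|rd=0:4|rs=1:4|pad=0:2 → word 5004h → 04 50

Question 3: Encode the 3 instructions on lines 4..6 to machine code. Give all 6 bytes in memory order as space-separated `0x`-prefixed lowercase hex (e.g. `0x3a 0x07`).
L4: jmp op=0x7:6|imm=6:10 ⇒ 0x1c06 ⇒ little 06 1c
L5: bor op=0x14:6|rd=10:4|rs=11:4|pad=0:2 ⇒ 0x52ac ⇒ little ac 52
L6: bor op=0x14:6|rd=4:4|rs=13:4|pad=0:2 ⇒ 0x5134 ⇒ little 34 51

0x06 0x1c 0xac 0x52 0x34 0x51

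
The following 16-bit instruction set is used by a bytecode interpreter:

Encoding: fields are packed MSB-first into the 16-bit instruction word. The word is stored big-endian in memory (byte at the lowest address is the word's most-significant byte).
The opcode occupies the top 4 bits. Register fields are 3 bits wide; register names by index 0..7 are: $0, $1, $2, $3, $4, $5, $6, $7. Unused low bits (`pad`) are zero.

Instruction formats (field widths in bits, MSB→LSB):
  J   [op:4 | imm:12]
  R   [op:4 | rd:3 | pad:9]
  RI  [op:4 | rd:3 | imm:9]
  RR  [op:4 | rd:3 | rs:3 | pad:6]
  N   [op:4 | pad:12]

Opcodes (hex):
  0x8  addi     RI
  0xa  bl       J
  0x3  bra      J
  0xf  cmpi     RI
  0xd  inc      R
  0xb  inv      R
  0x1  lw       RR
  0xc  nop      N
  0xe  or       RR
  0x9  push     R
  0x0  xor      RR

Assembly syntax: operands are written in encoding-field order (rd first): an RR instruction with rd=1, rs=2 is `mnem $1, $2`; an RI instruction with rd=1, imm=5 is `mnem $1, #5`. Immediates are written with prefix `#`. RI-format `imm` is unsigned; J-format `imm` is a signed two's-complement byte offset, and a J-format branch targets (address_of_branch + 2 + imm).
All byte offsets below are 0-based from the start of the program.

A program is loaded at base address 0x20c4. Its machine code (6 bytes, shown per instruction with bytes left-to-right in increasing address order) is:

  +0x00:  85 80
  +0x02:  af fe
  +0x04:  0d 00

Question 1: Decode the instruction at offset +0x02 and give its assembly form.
bl #-2

+0x02: af fe ⇒ word 0xaffe (big)
  opcode bits[15:12]=0xa: bl/J
  imm: (w>>0)&0xfff=0xffe (s12→-2) → #-2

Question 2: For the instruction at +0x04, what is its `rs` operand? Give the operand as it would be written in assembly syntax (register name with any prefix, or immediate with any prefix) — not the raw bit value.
$4

+0x04: 0d 00 ⇒ word 0x0d00 (big)
  top 4b → 0x0 → xor [RR]
  rd: (w>>9)&0x7=0x6 → $6
  rs: (w>>6)&0x7=0x4 → $4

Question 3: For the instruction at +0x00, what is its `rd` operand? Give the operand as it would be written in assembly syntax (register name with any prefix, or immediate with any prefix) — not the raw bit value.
+0x00: 85 80 ⇒ word 0x8580 (big)
  op=0x8580>>12=0x8 ⇒ addi (RI)
  [11:9] rd=2 = $2
  [8:0] imm=384 = #384

$2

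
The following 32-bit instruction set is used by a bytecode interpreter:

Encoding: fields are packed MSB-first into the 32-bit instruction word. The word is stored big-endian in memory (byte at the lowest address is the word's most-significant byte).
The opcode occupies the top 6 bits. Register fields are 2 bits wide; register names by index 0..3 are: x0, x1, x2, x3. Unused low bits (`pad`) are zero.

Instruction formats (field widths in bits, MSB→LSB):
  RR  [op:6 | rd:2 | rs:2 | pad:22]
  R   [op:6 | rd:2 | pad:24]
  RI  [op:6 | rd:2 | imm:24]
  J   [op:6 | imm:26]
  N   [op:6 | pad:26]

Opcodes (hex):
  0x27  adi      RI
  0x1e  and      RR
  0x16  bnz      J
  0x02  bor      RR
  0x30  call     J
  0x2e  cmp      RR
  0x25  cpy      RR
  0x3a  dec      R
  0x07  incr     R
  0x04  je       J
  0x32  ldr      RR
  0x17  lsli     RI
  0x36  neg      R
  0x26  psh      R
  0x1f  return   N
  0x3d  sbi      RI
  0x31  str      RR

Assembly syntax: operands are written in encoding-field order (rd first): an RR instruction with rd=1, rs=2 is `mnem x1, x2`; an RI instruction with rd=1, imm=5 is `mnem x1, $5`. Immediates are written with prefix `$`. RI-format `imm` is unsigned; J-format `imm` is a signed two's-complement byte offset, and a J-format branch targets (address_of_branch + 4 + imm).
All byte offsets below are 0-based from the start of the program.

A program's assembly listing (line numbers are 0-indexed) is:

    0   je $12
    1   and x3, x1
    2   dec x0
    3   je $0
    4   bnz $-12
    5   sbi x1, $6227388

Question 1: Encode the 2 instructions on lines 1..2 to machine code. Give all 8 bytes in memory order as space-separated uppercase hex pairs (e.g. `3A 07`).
7B 40 00 00 E8 00 00 00

L1: and op=0x1e:6|rd=3:2|rs=1:2|pad=0:22 ⇒ 0x7b400000 ⇒ big 7b 40 00 00
L2: dec op=0x3a:6|rd=0:2|pad=0:24 ⇒ 0xe8000000 ⇒ big e8 00 00 00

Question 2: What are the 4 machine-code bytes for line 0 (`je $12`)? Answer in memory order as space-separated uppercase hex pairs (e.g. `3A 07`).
10 00 00 0C

L0: je op=0x4:6|imm=12:26 ⇒ 0x1000000c ⇒ big 10 00 00 0c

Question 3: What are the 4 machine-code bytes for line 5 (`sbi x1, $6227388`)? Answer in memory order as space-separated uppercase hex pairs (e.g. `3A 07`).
F5 5F 05 BC

L5: sbi op=0x3d:6|rd=1:2|imm=6227388:24 ⇒ 0xf55f05bc ⇒ big f5 5f 05 bc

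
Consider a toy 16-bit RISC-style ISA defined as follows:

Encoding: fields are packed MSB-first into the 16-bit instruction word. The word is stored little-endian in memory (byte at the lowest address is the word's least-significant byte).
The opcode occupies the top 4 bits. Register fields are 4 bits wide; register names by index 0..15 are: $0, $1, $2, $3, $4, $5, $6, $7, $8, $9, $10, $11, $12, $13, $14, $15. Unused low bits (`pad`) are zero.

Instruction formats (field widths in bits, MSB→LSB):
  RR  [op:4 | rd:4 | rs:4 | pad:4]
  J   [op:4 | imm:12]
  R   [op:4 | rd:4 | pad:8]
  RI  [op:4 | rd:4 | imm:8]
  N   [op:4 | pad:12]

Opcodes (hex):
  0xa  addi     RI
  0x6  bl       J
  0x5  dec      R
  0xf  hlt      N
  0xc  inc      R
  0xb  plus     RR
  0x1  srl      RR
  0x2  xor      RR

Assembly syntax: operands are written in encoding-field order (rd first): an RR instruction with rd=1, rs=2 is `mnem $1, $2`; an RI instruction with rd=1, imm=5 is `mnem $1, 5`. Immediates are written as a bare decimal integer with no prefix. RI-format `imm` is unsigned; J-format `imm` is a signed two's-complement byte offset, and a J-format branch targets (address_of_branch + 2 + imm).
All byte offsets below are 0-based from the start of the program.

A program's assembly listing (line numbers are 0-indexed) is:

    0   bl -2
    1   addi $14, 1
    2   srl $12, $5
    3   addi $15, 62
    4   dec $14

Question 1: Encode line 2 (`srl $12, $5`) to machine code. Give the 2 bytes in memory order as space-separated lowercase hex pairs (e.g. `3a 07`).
50 1c

line 2 (srl): pack op=0x1:4|rd=12:4|rs=5:4|pad=0:4 = 0x1c50; little→ 50 1c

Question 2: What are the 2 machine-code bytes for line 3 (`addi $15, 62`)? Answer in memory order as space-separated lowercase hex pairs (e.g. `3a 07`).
line 3 (addi): pack op=0xa:4|rd=15:4|imm=62:8 = 0xaf3e; little→ 3e af

3e af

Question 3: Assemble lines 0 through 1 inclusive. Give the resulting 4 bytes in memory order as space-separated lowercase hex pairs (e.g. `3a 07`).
fe 6f 01 ae

0. bl fields op=0x6:4|imm=-2:12 → word 6ffeh → fe 6f
1. addi fields op=0xa:4|rd=14:4|imm=1:8 → word ae01h → 01 ae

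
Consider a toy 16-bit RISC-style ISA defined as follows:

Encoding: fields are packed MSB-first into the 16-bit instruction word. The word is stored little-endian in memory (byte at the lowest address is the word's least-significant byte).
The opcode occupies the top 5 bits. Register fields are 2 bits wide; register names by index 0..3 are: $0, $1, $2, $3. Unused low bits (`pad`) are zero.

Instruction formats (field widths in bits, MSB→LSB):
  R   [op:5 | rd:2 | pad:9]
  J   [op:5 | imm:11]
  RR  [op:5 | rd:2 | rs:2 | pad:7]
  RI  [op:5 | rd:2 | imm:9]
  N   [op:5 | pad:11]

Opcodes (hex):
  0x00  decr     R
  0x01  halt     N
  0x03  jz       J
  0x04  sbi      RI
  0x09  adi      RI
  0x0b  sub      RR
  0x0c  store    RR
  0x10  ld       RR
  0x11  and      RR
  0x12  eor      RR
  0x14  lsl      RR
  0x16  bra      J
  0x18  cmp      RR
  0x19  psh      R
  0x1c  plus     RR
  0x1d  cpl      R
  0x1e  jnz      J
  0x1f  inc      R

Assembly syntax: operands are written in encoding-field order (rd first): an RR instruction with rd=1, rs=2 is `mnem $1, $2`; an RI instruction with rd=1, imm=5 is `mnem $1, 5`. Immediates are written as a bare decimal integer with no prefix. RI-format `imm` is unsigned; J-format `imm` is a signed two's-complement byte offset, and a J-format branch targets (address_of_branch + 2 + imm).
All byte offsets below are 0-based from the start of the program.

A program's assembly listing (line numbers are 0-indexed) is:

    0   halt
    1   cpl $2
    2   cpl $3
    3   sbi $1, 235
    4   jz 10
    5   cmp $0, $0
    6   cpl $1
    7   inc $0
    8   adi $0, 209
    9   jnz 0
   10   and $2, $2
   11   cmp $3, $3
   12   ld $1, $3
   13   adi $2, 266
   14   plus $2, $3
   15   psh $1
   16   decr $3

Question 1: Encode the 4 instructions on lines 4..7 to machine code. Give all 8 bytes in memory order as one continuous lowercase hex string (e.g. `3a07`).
0a1800c000ea00f8

line 4 (jz): pack op=0x3:5|imm=10:11 = 0x180a; little→ 0a 18
line 5 (cmp): pack op=0x18:5|rd=0:2|rs=0:2|pad=0:7 = 0xc000; little→ 00 c0
line 6 (cpl): pack op=0x1d:5|rd=1:2|pad=0:9 = 0xea00; little→ 00 ea
line 7 (inc): pack op=0x1f:5|rd=0:2|pad=0:9 = 0xf800; little→ 00 f8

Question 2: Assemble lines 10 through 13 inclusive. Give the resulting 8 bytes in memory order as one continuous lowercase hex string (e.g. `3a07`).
008d80c780830a4d

L10: and op=0x11:5|rd=2:2|rs=2:2|pad=0:7 ⇒ 0x8d00 ⇒ little 00 8d
L11: cmp op=0x18:5|rd=3:2|rs=3:2|pad=0:7 ⇒ 0xc780 ⇒ little 80 c7
L12: ld op=0x10:5|rd=1:2|rs=3:2|pad=0:7 ⇒ 0x8380 ⇒ little 80 83
L13: adi op=0x9:5|rd=2:2|imm=266:9 ⇒ 0x4d0a ⇒ little 0a 4d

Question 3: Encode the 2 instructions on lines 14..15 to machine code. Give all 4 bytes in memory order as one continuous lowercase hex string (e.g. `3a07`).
80e500ca

14. plus fields op=0x1c:5|rd=2:2|rs=3:2|pad=0:7 → word e580h → 80 e5
15. psh fields op=0x19:5|rd=1:2|pad=0:9 → word ca00h → 00 ca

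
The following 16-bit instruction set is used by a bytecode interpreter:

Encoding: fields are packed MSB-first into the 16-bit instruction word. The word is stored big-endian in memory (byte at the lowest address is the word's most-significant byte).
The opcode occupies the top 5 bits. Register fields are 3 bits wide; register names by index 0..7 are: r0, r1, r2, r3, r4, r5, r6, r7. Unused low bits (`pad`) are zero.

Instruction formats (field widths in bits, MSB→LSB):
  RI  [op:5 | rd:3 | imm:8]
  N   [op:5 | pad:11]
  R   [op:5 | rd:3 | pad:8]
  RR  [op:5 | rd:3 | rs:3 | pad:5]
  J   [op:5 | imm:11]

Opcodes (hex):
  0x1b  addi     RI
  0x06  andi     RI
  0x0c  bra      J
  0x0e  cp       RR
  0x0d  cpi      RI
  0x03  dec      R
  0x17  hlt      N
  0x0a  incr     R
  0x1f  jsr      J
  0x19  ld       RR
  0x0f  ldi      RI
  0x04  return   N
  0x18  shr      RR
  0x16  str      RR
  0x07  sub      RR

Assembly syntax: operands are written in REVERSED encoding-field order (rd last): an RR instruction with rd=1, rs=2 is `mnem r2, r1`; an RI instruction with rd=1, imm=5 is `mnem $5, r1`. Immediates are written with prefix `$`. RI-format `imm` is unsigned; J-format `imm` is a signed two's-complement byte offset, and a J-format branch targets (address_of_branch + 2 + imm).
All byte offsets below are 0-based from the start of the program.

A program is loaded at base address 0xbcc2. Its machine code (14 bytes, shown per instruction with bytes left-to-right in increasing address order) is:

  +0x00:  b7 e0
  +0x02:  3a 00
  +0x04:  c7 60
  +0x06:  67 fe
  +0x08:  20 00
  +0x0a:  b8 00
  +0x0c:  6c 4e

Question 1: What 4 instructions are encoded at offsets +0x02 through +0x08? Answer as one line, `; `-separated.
[02] 3a 00 → 0x3a00
  top 5b → 0x7 → sub [RR]
  rd@[10:8]=0x2 ⇒ r2
  rs@[7:5]=0x0 ⇒ r0
[04] c7 60 → 0xc760
  top 5b → 0x18 → shr [RR]
  rd@[10:8]=0x7 ⇒ r7
  rs@[7:5]=0x3 ⇒ r3
[06] 67 fe → 0x67fe
  top 5b → 0xc → bra [J]
  imm@[10:0]=0x7fe (s11→-2) ⇒ $-2
[08] 20 00 → 0x2000
  top 5b → 0x4 → return [N]

sub r0, r2; shr r3, r7; bra $-2; return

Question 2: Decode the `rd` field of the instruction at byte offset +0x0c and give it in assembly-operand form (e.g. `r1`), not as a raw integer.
r4

+0x0c: 6c 4e ⇒ word 0x6c4e (big)
  op=0x6c4e>>11=0xd ⇒ cpi (RI)
  rd@[10:8]=0x4 ⇒ r4
  imm@[7:0]=0x4e ⇒ $78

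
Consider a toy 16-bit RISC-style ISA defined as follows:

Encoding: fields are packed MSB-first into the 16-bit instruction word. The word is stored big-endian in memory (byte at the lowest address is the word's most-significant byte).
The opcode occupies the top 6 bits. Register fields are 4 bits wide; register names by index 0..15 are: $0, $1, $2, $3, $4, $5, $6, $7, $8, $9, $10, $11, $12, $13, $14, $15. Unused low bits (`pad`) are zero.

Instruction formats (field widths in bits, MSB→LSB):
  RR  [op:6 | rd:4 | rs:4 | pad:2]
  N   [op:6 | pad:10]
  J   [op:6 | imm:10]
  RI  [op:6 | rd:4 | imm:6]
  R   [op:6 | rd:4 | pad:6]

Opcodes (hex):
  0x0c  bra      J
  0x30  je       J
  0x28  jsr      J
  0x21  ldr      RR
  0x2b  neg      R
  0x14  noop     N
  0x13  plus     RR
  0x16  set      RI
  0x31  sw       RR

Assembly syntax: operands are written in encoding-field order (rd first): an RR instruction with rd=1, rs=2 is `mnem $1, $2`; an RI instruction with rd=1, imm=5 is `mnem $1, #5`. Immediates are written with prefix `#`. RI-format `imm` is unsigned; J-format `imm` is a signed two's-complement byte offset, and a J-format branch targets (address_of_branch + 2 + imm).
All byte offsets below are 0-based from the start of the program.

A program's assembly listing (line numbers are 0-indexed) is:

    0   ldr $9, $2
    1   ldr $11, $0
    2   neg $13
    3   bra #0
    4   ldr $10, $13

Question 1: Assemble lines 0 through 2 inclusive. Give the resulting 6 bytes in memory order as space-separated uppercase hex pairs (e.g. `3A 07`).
86 48 86 C0 AF 40

0. ldr fields op=0x21:6|rd=9:4|rs=2:4|pad=0:2 → word 8648h → 86 48
1. ldr fields op=0x21:6|rd=11:4|rs=0:4|pad=0:2 → word 86c0h → 86 c0
2. neg fields op=0x2b:6|rd=13:4|pad=0:6 → word af40h → af 40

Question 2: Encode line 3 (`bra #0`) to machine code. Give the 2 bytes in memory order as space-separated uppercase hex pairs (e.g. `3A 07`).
line 3 (bra): pack op=0xc:6|imm=0:10 = 0x3000; big→ 30 00

30 00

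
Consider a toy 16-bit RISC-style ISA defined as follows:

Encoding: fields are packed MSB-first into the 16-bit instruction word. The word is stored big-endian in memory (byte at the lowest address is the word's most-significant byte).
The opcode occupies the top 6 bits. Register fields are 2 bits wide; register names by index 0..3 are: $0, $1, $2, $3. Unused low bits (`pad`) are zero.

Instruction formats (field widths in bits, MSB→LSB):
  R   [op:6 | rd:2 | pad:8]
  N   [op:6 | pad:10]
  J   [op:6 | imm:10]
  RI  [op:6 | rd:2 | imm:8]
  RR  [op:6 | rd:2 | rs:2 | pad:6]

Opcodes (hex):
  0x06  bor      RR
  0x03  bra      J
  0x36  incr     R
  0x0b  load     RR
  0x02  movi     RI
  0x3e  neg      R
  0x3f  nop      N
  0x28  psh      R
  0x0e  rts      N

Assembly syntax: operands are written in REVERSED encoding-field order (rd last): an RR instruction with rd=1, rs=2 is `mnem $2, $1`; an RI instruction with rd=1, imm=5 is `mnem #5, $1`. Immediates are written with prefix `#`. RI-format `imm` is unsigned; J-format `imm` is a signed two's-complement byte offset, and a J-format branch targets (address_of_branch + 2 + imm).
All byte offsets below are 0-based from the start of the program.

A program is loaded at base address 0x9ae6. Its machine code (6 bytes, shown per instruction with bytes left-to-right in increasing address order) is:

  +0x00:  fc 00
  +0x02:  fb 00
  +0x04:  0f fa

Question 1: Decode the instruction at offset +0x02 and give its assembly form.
@+02  big-endian(fb 00) = 0xfb00
  top 6b → 0x3e → neg [R]
  rd@[9:8]=0x3 ⇒ $3

neg $3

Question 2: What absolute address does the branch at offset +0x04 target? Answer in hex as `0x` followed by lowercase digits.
0x9ae6

off 0x04: read 0f fa as big → 0x0ffa
  op=0x0ffa>>10=0x3 ⇒ bra (J)
  [9:0] imm=1018 (s10→-6) = #-6
  target = base 0x9ae6 + off 0x04 + 2 + imm -6 = 0x9ae6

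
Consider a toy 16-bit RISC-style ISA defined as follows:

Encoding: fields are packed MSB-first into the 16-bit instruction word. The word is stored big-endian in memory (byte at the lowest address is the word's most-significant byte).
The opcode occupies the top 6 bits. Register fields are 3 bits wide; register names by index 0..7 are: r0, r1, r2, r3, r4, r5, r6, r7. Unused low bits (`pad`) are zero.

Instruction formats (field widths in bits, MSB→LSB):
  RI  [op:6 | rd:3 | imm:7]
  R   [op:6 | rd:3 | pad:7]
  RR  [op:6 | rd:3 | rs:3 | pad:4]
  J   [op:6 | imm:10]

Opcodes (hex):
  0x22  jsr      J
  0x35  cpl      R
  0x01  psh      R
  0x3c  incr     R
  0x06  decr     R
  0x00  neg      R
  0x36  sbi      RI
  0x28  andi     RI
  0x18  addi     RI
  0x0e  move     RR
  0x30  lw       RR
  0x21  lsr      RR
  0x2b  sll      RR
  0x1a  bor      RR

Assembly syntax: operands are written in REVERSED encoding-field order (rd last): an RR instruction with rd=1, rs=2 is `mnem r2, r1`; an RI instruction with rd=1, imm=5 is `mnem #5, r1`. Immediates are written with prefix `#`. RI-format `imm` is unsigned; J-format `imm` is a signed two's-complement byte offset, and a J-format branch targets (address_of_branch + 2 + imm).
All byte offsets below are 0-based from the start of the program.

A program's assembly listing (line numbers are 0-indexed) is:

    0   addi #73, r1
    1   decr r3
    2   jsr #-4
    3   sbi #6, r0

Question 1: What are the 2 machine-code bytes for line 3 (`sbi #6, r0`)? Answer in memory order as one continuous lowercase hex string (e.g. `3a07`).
d806

3. sbi fields op=0x36:6|rd=0:3|imm=6:7 → word d806h → d8 06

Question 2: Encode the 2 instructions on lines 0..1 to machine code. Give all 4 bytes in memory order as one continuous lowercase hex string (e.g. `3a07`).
0. addi fields op=0x18:6|rd=1:3|imm=73:7 → word 60c9h → 60 c9
1. decr fields op=0x6:6|rd=3:3|pad=0:7 → word 1980h → 19 80

60c91980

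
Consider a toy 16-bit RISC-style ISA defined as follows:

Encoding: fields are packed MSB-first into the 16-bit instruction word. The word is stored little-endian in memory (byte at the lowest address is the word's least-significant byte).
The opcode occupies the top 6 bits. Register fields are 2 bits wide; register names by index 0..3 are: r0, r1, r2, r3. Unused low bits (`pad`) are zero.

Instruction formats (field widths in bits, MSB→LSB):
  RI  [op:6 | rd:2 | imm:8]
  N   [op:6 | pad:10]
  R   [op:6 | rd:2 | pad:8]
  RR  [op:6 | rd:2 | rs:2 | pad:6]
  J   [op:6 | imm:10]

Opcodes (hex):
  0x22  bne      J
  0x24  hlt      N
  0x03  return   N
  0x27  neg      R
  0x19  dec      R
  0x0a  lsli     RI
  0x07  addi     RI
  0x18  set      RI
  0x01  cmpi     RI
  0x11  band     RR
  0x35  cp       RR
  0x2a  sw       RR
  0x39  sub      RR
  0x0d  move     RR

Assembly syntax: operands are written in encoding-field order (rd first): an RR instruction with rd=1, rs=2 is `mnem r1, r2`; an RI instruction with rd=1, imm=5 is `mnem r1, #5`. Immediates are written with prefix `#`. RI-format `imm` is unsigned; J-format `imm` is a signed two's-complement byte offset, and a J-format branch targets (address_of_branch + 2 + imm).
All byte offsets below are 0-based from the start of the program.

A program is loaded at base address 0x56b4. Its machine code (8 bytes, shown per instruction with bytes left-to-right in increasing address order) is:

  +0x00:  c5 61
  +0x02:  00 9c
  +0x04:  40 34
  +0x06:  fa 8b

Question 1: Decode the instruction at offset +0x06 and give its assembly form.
bne #-6

@+06  little-endian(fa 8b) = 0x8bfa
  op=0x8bfa>>10=0x22 ⇒ bne (J)
  imm: (w>>0)&0x3ff=0x3fa (s10→-6) → #-6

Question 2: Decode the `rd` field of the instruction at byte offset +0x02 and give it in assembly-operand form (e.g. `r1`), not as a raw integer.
r0

@+02  little-endian(00 9c) = 0x9c00
  opcode bits[15:10]=0x27: neg/R
  rd@[9:8]=0x0 ⇒ r0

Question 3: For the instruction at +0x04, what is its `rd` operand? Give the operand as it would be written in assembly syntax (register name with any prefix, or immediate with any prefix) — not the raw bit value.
[04] 40 34 → 0x3440
  top 6b → 0xd → move [RR]
  rd@[9:8]=0x0 ⇒ r0
  rs@[7:6]=0x1 ⇒ r1

r0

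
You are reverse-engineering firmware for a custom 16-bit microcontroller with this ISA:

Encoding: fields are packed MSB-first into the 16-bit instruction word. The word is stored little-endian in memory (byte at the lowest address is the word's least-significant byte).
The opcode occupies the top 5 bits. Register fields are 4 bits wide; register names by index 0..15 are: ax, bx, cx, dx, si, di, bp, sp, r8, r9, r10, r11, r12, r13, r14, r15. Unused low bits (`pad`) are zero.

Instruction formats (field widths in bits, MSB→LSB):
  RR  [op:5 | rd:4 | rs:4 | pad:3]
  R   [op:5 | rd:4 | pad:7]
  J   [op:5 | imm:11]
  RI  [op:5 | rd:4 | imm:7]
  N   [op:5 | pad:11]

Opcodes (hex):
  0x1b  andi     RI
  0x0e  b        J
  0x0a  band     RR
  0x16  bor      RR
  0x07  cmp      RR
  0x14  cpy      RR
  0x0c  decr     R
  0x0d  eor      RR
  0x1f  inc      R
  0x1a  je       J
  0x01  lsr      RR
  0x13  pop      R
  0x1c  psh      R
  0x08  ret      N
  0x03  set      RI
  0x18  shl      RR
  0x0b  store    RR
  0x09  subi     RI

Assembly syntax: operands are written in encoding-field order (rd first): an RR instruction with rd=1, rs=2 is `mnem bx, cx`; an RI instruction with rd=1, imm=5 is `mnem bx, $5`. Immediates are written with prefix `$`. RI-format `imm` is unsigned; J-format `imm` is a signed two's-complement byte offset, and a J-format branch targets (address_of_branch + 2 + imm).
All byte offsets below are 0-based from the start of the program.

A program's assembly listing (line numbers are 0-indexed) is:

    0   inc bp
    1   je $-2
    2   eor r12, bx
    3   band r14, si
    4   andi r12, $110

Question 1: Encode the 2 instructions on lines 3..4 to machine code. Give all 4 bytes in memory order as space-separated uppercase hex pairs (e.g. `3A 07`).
20 57 6E DE

3. band fields op=0xa:5|rd=14:4|rs=4:4|pad=0:3 → word 5720h → 20 57
4. andi fields op=0x1b:5|rd=12:4|imm=110:7 → word de6eh → 6e de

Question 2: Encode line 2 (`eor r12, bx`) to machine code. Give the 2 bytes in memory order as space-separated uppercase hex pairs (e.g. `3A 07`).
2. eor fields op=0xd:5|rd=12:4|rs=1:4|pad=0:3 → word 6e08h → 08 6e

08 6E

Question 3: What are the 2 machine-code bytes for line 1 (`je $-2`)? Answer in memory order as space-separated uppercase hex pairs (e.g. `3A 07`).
line 1 (je): pack op=0x1a:5|imm=-2:11 = 0xd7fe; little→ fe d7

FE D7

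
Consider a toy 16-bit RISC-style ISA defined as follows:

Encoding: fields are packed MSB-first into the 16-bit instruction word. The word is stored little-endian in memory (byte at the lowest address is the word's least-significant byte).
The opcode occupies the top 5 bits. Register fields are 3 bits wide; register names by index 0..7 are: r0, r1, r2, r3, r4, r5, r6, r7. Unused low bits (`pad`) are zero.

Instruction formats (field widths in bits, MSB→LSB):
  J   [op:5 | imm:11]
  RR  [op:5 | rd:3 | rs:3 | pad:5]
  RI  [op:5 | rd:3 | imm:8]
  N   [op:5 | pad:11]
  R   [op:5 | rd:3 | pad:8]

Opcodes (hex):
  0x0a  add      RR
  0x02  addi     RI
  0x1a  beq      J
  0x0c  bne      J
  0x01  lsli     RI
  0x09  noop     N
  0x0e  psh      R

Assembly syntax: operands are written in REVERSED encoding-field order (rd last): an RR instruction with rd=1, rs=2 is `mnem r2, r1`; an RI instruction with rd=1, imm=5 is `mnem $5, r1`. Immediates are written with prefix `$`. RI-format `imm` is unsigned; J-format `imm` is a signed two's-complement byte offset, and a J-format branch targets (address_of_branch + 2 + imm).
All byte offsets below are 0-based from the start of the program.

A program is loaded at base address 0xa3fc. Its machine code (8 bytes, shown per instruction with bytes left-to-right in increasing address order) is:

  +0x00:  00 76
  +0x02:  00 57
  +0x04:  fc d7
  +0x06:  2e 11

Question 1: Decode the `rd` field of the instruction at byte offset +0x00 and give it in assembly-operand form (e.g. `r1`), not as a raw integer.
r6

[00] 00 76 → 0x7600
  top 5b → 0xe → psh [R]
  [10:8] rd=6 = r6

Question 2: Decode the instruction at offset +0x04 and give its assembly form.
[04] fc d7 → 0xd7fc
  op=0xd7fc>>11=0x1a ⇒ beq (J)
  imm@[10:0]=0x7fc (s11→-4) ⇒ $-4

beq $-4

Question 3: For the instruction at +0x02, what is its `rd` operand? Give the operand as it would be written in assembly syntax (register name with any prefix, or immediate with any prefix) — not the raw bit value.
[02] 00 57 → 0x5700
  opcode bits[15:11]=0xa: add/RR
  [10:8] rd=7 = r7
  [7:5] rs=0 = r0

r7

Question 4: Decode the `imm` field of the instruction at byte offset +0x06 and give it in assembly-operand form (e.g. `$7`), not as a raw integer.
$46

@+06  little-endian(2e 11) = 0x112e
  top 5b → 0x2 → addi [RI]
  rd: (w>>8)&0x7=0x1 → r1
  imm: (w>>0)&0xff=0x2e → $46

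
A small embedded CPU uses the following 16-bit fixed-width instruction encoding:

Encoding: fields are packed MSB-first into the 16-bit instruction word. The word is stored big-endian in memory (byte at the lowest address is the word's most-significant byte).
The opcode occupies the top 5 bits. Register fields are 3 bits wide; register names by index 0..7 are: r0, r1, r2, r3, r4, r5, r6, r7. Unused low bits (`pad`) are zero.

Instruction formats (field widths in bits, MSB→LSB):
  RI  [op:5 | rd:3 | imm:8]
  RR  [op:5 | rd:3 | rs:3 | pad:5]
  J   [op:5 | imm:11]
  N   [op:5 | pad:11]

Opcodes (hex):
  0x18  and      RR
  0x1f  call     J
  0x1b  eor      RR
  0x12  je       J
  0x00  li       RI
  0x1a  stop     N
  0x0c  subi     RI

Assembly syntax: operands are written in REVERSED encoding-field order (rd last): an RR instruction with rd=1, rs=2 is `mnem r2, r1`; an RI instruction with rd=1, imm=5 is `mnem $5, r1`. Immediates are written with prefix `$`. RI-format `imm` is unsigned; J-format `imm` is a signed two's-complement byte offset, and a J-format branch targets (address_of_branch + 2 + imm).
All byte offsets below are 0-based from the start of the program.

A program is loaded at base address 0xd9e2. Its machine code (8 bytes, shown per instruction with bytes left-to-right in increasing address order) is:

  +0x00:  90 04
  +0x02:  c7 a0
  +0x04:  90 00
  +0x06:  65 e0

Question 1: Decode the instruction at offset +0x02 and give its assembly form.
and r5, r7

@+02  big-endian(c7 a0) = 0xc7a0
  top 5b → 0x18 → and [RR]
  [10:8] rd=7 = r7
  [7:5] rs=5 = r5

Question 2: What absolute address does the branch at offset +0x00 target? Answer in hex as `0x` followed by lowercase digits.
0xd9e8

@+00  big-endian(90 04) = 0x9004
  op=0x9004>>11=0x12 ⇒ je (J)
  [10:0] imm=4 = $4
  target = base 0xd9e2 + off 0x00 + 2 + imm 4 = 0xd9e8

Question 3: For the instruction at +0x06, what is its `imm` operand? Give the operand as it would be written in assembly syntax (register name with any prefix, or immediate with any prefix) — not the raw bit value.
@+06  big-endian(65 e0) = 0x65e0
  op=0x65e0>>11=0xc ⇒ subi (RI)
  rd: (w>>8)&0x7=0x5 → r5
  imm: (w>>0)&0xff=0xe0 → $224

$224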